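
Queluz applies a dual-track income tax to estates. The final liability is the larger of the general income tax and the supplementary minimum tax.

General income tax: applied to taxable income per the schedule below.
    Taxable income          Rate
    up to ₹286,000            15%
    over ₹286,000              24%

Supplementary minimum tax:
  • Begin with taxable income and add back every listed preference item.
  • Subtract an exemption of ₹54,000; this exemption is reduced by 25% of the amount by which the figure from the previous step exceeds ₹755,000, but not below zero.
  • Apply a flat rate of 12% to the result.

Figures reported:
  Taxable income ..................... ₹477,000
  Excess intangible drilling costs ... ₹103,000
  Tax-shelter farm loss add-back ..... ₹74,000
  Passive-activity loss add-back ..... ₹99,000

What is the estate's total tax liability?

₹88,740

Supplementary minimum tax:
  Adjusted income: ₹477,000 + ₹103,000 + ₹74,000 + ₹99,000 = ₹753,000
  Exemption: ₹753,000 ≤ ₹755,000, so full ₹54,000 applies
  Base: ₹753,000 − ₹54,000 = ₹699,000
  ₹699,000 × 12% = ₹83,880

General income tax:
  ₹286,000 × 15% = ₹42,900
  ₹191,000 × 24% = ₹45,840
  → ₹88,740

₹88,740 > ₹83,880, so the general income tax governs.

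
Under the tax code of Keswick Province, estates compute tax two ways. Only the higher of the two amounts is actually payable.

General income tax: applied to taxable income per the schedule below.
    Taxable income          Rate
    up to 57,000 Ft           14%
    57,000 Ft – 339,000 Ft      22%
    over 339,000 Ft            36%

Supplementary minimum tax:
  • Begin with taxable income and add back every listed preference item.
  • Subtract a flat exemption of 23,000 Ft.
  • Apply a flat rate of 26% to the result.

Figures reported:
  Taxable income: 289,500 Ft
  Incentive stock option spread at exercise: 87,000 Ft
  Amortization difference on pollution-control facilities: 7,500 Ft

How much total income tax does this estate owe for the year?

93,860 Ft

Supplementary minimum tax:
  Adjusted income: 289,500 Ft + 87,000 Ft + 7,500 Ft = 384,000 Ft
  Less exemption 23,000 Ft → base 361,000 Ft
  361,000 Ft × 26% = 93,860 Ft

General income tax:
  57,000 Ft × 14% = 7,980 Ft
  232,500 Ft × 22% = 51,150 Ft
  → 59,130 Ft

93,860 Ft > 59,130 Ft, so the supplementary minimum tax is the binding amount.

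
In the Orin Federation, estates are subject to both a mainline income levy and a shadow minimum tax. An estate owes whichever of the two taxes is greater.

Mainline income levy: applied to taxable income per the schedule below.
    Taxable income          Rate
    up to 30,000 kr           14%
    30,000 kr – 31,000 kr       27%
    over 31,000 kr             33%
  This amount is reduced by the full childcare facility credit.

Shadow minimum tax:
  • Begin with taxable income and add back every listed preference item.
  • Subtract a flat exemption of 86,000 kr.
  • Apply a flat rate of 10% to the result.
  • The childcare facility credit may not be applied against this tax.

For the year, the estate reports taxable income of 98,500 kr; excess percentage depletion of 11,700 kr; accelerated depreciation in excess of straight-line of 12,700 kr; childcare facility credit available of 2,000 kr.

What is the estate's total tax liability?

Mainline income levy:
  30,000 kr × 14% = 4,200 kr
  1,000 kr × 27% = 270 kr
  67,500 kr × 33% = 22,275 kr
  → 26,745 kr
  Less childcare facility credit 2,000 kr → 24,745 kr

Shadow minimum tax:
  Adjusted income: 98,500 kr + 11,700 kr + 12,700 kr = 122,900 kr
  Less exemption 86,000 kr → base 36,900 kr
  36,900 kr × 10% = 3,690 kr

24,745 kr > 3,690 kr, so the mainline income levy governs.

24,745 kr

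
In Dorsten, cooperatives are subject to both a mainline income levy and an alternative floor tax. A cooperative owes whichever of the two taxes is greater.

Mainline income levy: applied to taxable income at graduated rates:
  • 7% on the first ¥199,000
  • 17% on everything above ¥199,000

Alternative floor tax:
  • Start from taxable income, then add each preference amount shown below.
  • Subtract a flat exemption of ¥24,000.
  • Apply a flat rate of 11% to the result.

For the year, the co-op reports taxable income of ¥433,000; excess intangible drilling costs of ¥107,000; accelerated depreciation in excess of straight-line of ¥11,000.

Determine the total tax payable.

Alternative floor tax:
  Adjusted income: ¥433,000 + ¥107,000 + ¥11,000 = ¥551,000
  Less exemption ¥24,000 → base ¥527,000
  ¥527,000 × 11% = ¥57,970

Mainline income levy:
  ¥199,000 × 7% = ¥13,930
  ¥234,000 × 17% = ¥39,780
  → ¥53,710

¥57,970 > ¥53,710, so the alternative floor tax is the binding amount.

¥57,970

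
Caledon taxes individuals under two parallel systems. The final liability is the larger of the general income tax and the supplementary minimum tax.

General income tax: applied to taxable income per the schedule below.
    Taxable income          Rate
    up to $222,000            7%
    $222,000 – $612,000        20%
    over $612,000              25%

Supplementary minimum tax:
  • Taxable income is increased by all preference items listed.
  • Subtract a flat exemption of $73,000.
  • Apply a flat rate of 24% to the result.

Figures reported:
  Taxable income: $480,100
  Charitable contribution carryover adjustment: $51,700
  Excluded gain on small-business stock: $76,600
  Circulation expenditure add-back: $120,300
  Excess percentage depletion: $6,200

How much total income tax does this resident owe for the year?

$158,856

General income tax:
  $222,000 × 7% = $15,540
  $258,100 × 20% = $51,620
  → $67,160

Supplementary minimum tax:
  Adjusted income: $480,100 + $51,700 + $76,600 + $120,300 + $6,200 = $734,900
  Less exemption $73,000 → base $661,900
  $661,900 × 24% = $158,856

$158,856 > $67,160, so the supplementary minimum tax is the binding amount.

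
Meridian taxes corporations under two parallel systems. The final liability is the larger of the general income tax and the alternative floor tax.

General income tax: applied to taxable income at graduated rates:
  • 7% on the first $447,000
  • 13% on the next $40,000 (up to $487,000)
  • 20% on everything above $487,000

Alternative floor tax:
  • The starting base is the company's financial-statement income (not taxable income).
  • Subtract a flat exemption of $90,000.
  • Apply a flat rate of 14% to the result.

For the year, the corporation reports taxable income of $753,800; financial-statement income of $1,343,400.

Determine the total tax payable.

$175,476

Alternative floor tax:
  Base (financial-statement income): $1,343,400
  Less exemption $90,000 → base $1,253,400
  $1,253,400 × 14% = $175,476

General income tax:
  $447,000 × 7% = $31,290
  $40,000 × 13% = $5,200
  $266,800 × 20% = $53,360
  → $89,850

$175,476 > $89,850, so the alternative floor tax is the binding amount.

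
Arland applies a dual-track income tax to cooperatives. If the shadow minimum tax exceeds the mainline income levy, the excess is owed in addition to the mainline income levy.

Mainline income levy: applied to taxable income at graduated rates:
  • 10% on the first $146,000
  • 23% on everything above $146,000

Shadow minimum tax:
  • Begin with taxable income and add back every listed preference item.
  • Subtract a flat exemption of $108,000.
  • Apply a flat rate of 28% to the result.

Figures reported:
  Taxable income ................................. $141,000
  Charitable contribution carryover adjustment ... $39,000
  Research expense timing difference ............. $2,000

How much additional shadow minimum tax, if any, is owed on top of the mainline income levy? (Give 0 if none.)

$6,620

Mainline income levy:
  $141,000 × 10% = $14,100

Shadow minimum tax:
  Adjusted income: $141,000 + $39,000 + $2,000 = $182,000
  Less exemption $108,000 → base $74,000
  $74,000 × 28% = $20,720

Excess of shadow minimum tax over mainline income levy: $20,720 − $14,100 = $6,620.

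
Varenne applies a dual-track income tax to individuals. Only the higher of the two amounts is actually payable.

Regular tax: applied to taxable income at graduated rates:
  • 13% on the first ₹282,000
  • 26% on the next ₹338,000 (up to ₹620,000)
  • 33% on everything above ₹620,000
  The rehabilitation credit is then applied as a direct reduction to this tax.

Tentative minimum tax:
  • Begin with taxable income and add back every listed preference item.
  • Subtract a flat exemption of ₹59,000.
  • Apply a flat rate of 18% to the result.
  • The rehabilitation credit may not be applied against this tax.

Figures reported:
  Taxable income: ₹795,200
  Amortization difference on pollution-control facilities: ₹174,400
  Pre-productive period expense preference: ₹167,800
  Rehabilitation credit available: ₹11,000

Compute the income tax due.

₹194,112

Tentative minimum tax:
  Adjusted income: ₹795,200 + ₹174,400 + ₹167,800 = ₹1,137,400
  Less exemption ₹59,000 → base ₹1,078,400
  ₹1,078,400 × 18% = ₹194,112

Regular tax:
  ₹282,000 × 13% = ₹36,660
  ₹338,000 × 26% = ₹87,880
  ₹175,200 × 33% = ₹57,816
  → ₹182,356
  Less rehabilitation credit ₹11,000 → ₹171,356

₹194,112 > ₹171,356, so the tentative minimum tax is the binding amount.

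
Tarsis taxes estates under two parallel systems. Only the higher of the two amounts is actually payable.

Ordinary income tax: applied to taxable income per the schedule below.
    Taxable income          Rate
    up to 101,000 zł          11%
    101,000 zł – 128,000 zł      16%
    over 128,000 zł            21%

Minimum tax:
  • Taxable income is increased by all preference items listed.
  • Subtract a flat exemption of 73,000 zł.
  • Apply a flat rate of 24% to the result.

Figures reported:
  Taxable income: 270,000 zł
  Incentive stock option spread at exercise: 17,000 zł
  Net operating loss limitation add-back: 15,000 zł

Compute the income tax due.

Ordinary income tax:
  101,000 zł × 11% = 11,110 zł
  27,000 zł × 16% = 4,320 zł
  142,000 zł × 21% = 29,820 zł
  → 45,250 zł

Minimum tax:
  Adjusted income: 270,000 zł + 17,000 zł + 15,000 zł = 302,000 zł
  Less exemption 73,000 zł → base 229,000 zł
  229,000 zł × 24% = 54,960 zł

54,960 zł > 45,250 zł, so the minimum tax is the binding amount.

54,960 zł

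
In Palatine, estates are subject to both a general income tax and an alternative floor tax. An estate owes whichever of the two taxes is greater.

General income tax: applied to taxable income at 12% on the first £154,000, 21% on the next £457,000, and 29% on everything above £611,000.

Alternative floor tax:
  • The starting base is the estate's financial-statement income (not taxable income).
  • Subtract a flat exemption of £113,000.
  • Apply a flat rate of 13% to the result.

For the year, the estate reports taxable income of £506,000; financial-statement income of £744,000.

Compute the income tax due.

General income tax:
  £154,000 × 12% = £18,480
  £352,000 × 21% = £73,920
  → £92,400

Alternative floor tax:
  Base (financial-statement income): £744,000
  Less exemption £113,000 → base £631,000
  £631,000 × 13% = £82,030

£92,400 > £82,030, so the general income tax governs.

£92,400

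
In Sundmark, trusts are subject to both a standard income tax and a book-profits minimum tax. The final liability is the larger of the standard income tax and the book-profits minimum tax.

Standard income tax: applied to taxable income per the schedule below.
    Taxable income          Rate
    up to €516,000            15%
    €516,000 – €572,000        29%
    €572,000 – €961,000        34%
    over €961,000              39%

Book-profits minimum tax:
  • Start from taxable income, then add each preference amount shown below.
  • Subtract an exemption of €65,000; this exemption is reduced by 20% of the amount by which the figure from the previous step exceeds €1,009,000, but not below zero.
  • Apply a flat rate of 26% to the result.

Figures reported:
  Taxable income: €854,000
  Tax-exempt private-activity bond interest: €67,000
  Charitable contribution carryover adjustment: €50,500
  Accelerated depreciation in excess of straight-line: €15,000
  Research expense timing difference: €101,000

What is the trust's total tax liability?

€269,932

Book-profits minimum tax:
  Adjusted income: €854,000 + €67,000 + €50,500 + €15,000 + €101,000 = €1,087,500
  Exemption: €65,000 − 20% × (€1,087,500 − €1,009,000) = €65,000 − €15,700 = €49,300
  Base: €1,087,500 − €49,300 = €1,038,200
  €1,038,200 × 26% = €269,932

Standard income tax:
  €516,000 × 15% = €77,400
  €56,000 × 29% = €16,240
  €282,000 × 34% = €95,880
  → €189,520

€269,932 > €189,520, so the book-profits minimum tax is the binding amount.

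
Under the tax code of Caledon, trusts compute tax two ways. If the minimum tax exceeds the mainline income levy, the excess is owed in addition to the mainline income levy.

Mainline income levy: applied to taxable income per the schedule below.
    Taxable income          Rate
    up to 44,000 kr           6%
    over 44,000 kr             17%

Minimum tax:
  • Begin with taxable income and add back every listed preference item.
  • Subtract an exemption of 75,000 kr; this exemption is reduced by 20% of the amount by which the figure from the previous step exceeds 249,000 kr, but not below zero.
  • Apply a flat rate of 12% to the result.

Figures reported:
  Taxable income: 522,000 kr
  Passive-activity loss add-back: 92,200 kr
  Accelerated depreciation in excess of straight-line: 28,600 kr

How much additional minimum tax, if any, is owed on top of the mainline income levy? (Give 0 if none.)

0 kr

Minimum tax:
  Adjusted income: 522,000 kr + 92,200 kr + 28,600 kr = 642,800 kr
  Exemption: 20% × (642,800 kr − 249,000 kr) = 78,760 kr ≥ 75,000 kr, so the exemption is fully phased out
  Base: 642,800 kr − 0 kr = 642,800 kr
  642,800 kr × 12% = 77,136 kr

Mainline income levy:
  44,000 kr × 6% = 2,640 kr
  478,000 kr × 17% = 81,260 kr
  → 83,900 kr

77,136 kr ≤ 83,900 kr, so no add-on is due.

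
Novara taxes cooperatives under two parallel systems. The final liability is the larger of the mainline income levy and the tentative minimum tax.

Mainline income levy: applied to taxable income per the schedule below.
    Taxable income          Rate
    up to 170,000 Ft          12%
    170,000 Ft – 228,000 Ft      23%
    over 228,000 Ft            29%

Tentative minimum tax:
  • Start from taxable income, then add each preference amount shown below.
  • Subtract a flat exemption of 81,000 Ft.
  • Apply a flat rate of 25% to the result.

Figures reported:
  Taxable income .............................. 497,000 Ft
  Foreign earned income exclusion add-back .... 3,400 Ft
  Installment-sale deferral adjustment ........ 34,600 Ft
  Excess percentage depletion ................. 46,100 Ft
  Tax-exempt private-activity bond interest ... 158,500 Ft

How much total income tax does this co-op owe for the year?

164,650 Ft

Mainline income levy:
  170,000 Ft × 12% = 20,400 Ft
  58,000 Ft × 23% = 13,340 Ft
  269,000 Ft × 29% = 78,010 Ft
  → 111,750 Ft

Tentative minimum tax:
  Adjusted income: 497,000 Ft + 3,400 Ft + 34,600 Ft + 46,100 Ft + 158,500 Ft = 739,600 Ft
  Less exemption 81,000 Ft → base 658,600 Ft
  658,600 Ft × 25% = 164,650 Ft

164,650 Ft > 111,750 Ft, so the tentative minimum tax is the binding amount.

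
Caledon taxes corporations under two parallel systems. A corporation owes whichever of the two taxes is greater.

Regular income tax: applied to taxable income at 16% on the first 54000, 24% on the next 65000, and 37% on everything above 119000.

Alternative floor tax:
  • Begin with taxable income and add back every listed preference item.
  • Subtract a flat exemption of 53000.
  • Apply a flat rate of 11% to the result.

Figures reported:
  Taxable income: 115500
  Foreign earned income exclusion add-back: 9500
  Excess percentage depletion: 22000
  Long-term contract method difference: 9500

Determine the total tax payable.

Regular income tax:
  54000 × 16% = 8640
  61500 × 24% = 14760
  → 23400

Alternative floor tax:
  Adjusted income: 115500 + 9500 + 22000 + 9500 = 156500
  Less exemption 53000 → base 103500
  103500 × 11% = 11385

23400 > 11385, so the regular income tax governs.

23400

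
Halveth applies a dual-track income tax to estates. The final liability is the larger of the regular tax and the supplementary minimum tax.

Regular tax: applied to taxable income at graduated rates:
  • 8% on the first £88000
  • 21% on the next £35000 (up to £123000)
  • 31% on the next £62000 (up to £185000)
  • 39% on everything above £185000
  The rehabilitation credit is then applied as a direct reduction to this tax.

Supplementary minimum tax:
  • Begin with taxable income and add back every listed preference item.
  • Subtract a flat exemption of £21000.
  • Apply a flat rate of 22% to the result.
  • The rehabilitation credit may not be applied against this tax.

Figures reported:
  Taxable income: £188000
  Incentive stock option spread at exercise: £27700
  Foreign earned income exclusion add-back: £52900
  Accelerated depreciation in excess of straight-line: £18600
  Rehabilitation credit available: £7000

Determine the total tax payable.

Regular tax:
  £88000 × 8% = £7040
  £35000 × 21% = £7350
  £62000 × 31% = £19220
  £3000 × 39% = £1170
  → £34780
  Less rehabilitation credit £7000 → £27780

Supplementary minimum tax:
  Adjusted income: £188000 + £27700 + £52900 + £18600 = £287200
  Less exemption £21000 → base £266200
  £266200 × 22% = £58564

£58564 > £27780, so the supplementary minimum tax is the binding amount.

£58564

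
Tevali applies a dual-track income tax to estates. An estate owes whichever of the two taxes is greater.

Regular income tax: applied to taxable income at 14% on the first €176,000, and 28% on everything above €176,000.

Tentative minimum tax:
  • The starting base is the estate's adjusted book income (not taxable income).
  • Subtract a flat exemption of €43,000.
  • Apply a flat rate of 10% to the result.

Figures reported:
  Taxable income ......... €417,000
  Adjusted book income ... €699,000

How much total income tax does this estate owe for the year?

€92,120

Tentative minimum tax:
  Base (adjusted book income): €699,000
  Less exemption €43,000 → base €656,000
  €656,000 × 10% = €65,600

Regular income tax:
  €176,000 × 14% = €24,640
  €241,000 × 28% = €67,480
  → €92,120

€92,120 > €65,600, so the regular income tax governs.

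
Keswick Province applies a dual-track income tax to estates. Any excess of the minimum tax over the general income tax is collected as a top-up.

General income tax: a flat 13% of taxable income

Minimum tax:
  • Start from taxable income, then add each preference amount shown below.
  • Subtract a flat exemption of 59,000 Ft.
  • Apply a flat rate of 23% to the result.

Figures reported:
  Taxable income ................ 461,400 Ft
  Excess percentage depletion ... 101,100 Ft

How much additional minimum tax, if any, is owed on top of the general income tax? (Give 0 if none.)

General income tax:
  461,400 Ft × 13% = 59,982 Ft

Minimum tax:
  Adjusted income: 461,400 Ft + 101,100 Ft = 562,500 Ft
  Less exemption 59,000 Ft → base 503,500 Ft
  503,500 Ft × 23% = 115,805 Ft

Excess of minimum tax over general income tax: 115,805 Ft − 59,982 Ft = 55,823 Ft.

55,823 Ft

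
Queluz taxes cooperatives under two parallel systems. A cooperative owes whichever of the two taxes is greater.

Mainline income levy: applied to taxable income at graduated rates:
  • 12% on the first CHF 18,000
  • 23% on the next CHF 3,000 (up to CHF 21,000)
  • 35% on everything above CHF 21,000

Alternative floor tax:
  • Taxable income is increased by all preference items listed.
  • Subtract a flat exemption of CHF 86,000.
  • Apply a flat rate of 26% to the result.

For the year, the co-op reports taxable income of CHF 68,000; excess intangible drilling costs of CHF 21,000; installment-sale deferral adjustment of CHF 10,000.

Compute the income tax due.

Alternative floor tax:
  Adjusted income: CHF 68,000 + CHF 21,000 + CHF 10,000 = CHF 99,000
  Less exemption CHF 86,000 → base CHF 13,000
  CHF 13,000 × 26% = CHF 3,380

Mainline income levy:
  CHF 18,000 × 12% = CHF 2,160
  CHF 3,000 × 23% = CHF 690
  CHF 47,000 × 35% = CHF 16,450
  → CHF 19,300

CHF 19,300 > CHF 3,380, so the mainline income levy governs.

CHF 19,300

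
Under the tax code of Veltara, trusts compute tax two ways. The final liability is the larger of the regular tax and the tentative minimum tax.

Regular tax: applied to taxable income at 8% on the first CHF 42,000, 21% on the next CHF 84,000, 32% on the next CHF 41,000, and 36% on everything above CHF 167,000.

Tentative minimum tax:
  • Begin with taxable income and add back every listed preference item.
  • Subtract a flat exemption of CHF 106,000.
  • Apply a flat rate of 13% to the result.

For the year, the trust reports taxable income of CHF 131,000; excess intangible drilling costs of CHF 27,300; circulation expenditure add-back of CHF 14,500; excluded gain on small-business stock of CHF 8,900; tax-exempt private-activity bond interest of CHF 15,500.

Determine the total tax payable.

Tentative minimum tax:
  Adjusted income: CHF 131,000 + CHF 27,300 + CHF 14,500 + CHF 8,900 + CHF 15,500 = CHF 197,200
  Less exemption CHF 106,000 → base CHF 91,200
  CHF 91,200 × 13% = CHF 11,856

Regular tax:
  CHF 42,000 × 8% = CHF 3,360
  CHF 84,000 × 21% = CHF 17,640
  CHF 5,000 × 32% = CHF 1,600
  → CHF 22,600

CHF 22,600 > CHF 11,856, so the regular tax governs.

CHF 22,600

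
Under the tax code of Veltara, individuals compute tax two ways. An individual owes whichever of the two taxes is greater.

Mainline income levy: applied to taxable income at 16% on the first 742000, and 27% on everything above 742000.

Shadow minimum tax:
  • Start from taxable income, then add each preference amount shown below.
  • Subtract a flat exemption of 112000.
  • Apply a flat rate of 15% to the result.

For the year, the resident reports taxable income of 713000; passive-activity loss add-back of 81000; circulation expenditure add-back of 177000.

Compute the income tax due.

Shadow minimum tax:
  Adjusted income: 713000 + 81000 + 177000 = 971000
  Less exemption 112000 → base 859000
  859000 × 15% = 128850

Mainline income levy:
  713000 × 16% = 114080

128850 > 114080, so the shadow minimum tax is the binding amount.

128850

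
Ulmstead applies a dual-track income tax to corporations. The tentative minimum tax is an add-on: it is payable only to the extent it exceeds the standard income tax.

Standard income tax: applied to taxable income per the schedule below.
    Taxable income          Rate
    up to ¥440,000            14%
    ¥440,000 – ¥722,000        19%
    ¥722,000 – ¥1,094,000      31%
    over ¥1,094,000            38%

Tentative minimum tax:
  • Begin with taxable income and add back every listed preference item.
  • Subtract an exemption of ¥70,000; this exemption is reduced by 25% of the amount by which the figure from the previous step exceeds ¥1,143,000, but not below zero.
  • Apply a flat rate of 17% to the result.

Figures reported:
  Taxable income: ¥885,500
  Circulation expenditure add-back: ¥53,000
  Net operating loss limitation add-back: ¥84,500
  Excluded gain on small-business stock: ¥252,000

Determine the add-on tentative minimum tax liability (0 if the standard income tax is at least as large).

¥44,595

Tentative minimum tax:
  Adjusted income: ¥885,500 + ¥53,000 + ¥84,500 + ¥252,000 = ¥1,275,000
  Exemption: ¥70,000 − 25% × (¥1,275,000 − ¥1,143,000) = ¥70,000 − ¥33,000 = ¥37,000
  Base: ¥1,275,000 − ¥37,000 = ¥1,238,000
  ¥1,238,000 × 17% = ¥210,460

Standard income tax:
  ¥440,000 × 14% = ¥61,600
  ¥282,000 × 19% = ¥53,580
  ¥163,500 × 31% = ¥50,685
  → ¥165,865

Excess of tentative minimum tax over standard income tax: ¥210,460 − ¥165,865 = ¥44,595.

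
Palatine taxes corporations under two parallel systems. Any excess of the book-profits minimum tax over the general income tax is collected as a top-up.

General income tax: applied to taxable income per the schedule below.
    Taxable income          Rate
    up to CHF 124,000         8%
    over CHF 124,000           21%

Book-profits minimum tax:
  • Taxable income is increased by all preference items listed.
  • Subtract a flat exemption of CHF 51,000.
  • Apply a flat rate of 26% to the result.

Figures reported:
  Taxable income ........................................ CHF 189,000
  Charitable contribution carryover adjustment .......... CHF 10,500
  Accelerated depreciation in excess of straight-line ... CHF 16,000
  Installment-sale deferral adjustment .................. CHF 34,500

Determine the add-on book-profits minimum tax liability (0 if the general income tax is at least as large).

Book-profits minimum tax:
  Adjusted income: CHF 189,000 + CHF 10,500 + CHF 16,000 + CHF 34,500 = CHF 250,000
  Less exemption CHF 51,000 → base CHF 199,000
  CHF 199,000 × 26% = CHF 51,740

General income tax:
  CHF 124,000 × 8% = CHF 9,920
  CHF 65,000 × 21% = CHF 13,650
  → CHF 23,570

Excess of book-profits minimum tax over general income tax: CHF 51,740 − CHF 23,570 = CHF 28,170.

CHF 28,170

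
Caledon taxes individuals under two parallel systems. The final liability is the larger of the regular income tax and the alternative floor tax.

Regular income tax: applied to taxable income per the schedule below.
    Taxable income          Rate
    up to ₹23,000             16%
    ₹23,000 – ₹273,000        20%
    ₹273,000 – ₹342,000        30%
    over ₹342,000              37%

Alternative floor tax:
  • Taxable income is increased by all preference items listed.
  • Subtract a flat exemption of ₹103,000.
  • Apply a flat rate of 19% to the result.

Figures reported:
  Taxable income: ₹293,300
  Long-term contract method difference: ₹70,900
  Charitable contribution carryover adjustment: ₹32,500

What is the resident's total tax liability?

₹59,770

Alternative floor tax:
  Adjusted income: ₹293,300 + ₹70,900 + ₹32,500 = ₹396,700
  Less exemption ₹103,000 → base ₹293,700
  ₹293,700 × 19% = ₹55,803

Regular income tax:
  ₹23,000 × 16% = ₹3,680
  ₹250,000 × 20% = ₹50,000
  ₹20,300 × 30% = ₹6,090
  → ₹59,770

₹59,770 > ₹55,803, so the regular income tax governs.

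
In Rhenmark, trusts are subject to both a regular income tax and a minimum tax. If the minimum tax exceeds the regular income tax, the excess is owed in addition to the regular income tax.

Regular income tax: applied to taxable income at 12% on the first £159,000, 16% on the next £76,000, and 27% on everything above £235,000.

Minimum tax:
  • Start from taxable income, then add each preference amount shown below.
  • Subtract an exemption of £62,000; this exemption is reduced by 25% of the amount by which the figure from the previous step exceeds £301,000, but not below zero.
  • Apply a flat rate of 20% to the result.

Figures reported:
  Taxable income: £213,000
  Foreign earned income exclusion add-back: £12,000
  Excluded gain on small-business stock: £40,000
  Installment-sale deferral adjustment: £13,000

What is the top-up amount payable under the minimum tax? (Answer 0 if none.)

Minimum tax:
  Adjusted income: £213,000 + £12,000 + £40,000 + £13,000 = £278,000
  Exemption: £278,000 ≤ £301,000, so full £62,000 applies
  Base: £278,000 − £62,000 = £216,000
  £216,000 × 20% = £43,200

Regular income tax:
  £159,000 × 12% = £19,080
  £54,000 × 16% = £8,640
  → £27,720

Excess of minimum tax over regular income tax: £43,200 − £27,720 = £15,480.

£15,480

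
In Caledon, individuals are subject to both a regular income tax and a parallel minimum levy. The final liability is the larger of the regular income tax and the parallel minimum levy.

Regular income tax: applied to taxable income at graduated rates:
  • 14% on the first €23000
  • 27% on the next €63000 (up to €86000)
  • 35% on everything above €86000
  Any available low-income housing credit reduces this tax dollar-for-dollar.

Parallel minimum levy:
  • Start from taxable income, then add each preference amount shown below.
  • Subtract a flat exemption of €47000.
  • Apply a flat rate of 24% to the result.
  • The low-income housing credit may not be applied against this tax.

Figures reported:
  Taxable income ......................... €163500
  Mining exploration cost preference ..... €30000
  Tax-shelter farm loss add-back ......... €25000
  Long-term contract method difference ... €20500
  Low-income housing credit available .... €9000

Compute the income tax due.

€46080

Regular income tax:
  €23000 × 14% = €3220
  €63000 × 27% = €17010
  €77500 × 35% = €27125
  → €47355
  Less low-income housing credit €9000 → €38355

Parallel minimum levy:
  Adjusted income: €163500 + €30000 + €25000 + €20500 = €239000
  Less exemption €47000 → base €192000
  €192000 × 24% = €46080

€46080 > €38355, so the parallel minimum levy is the binding amount.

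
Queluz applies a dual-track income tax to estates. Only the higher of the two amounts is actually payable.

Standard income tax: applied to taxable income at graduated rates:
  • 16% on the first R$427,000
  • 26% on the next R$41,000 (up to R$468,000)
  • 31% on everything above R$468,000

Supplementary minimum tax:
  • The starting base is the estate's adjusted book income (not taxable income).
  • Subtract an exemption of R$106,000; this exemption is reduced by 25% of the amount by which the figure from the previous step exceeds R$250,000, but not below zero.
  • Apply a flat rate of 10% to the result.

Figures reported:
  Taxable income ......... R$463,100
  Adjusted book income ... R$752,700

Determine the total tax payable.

R$77,706

Standard income tax:
  R$427,000 × 16% = R$68,320
  R$36,100 × 26% = R$9,386
  → R$77,706

Supplementary minimum tax:
  Base (adjusted book income): R$752,700
  Exemption: 25% × (R$752,700 − R$250,000) = R$125,675 ≥ R$106,000, so the exemption is fully phased out
  Base: R$752,700 − R$0 = R$752,700
  R$752,700 × 10% = R$75,270

R$77,706 > R$75,270, so the standard income tax governs.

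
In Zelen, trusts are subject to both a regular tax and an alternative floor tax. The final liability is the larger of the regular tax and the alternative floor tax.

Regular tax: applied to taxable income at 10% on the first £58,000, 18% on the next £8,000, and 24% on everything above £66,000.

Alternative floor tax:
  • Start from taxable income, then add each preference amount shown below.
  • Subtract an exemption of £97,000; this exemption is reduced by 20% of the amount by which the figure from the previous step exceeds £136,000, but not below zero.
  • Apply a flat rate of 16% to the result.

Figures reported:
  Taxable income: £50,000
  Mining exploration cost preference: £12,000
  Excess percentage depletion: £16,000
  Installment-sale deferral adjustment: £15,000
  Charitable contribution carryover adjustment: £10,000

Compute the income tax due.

Alternative floor tax:
  Adjusted income: £50,000 + £12,000 + £16,000 + £15,000 + £10,000 = £103,000
  Exemption: £103,000 ≤ £136,000, so full £97,000 applies
  Base: £103,000 − £97,000 = £6,000
  £6,000 × 16% = £960

Regular tax:
  £50,000 × 10% = £5,000

£5,000 > £960, so the regular tax governs.

£5,000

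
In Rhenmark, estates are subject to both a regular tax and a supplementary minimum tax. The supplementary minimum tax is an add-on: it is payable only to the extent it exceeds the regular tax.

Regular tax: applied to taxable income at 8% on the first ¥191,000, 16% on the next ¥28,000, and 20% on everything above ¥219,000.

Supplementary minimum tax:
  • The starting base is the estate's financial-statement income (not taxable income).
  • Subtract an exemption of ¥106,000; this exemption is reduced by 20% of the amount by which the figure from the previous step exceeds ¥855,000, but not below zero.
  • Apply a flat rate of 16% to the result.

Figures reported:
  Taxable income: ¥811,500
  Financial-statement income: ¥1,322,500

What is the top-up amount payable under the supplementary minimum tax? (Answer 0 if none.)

¥71,340

Supplementary minimum tax:
  Base (financial-statement income): ¥1,322,500
  Exemption: ¥106,000 − 20% × (¥1,322,500 − ¥855,000) = ¥106,000 − ¥93,500 = ¥12,500
  Base: ¥1,322,500 − ¥12,500 = ¥1,310,000
  ¥1,310,000 × 16% = ¥209,600

Regular tax:
  ¥191,000 × 8% = ¥15,280
  ¥28,000 × 16% = ¥4,480
  ¥592,500 × 20% = ¥118,500
  → ¥138,260

Excess of supplementary minimum tax over regular tax: ¥209,600 − ¥138,260 = ¥71,340.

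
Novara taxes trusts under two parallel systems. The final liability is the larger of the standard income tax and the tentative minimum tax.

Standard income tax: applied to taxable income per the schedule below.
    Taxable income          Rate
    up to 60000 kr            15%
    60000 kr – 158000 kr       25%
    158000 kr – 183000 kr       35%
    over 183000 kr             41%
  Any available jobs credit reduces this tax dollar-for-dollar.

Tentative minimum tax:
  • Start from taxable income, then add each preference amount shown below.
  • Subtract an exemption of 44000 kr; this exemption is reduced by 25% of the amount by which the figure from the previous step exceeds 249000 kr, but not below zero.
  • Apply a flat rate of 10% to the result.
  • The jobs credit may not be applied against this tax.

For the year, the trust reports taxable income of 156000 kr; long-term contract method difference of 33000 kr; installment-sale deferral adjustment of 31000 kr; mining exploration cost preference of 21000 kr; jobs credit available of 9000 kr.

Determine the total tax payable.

Tentative minimum tax:
  Adjusted income: 156000 kr + 33000 kr + 31000 kr + 21000 kr = 241000 kr
  Exemption: 241000 kr ≤ 249000 kr, so full 44000 kr applies
  Base: 241000 kr − 44000 kr = 197000 kr
  197000 kr × 10% = 19700 kr

Standard income tax:
  60000 kr × 15% = 9000 kr
  96000 kr × 25% = 24000 kr
  → 33000 kr
  Less jobs credit 9000 kr → 24000 kr

24000 kr > 19700 kr, so the standard income tax governs.

24000 kr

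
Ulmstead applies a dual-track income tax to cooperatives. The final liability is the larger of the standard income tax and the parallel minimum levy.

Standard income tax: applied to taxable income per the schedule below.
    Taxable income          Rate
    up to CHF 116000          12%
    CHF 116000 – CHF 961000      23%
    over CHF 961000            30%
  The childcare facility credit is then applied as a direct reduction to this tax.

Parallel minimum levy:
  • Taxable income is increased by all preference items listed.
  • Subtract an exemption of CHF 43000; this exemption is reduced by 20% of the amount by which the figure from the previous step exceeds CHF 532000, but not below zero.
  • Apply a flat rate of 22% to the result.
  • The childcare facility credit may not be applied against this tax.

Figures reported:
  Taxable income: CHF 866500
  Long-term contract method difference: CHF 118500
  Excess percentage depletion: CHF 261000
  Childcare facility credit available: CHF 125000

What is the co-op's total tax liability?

CHF 274120

Standard income tax:
  CHF 116000 × 12% = CHF 13920
  CHF 750500 × 23% = CHF 172615
  → CHF 186535
  Less childcare facility credit CHF 125000 → CHF 61535

Parallel minimum levy:
  Adjusted income: CHF 866500 + CHF 118500 + CHF 261000 = CHF 1246000
  Exemption: 20% × (CHF 1246000 − CHF 532000) = CHF 142800 ≥ CHF 43000, so the exemption is fully phased out
  Base: CHF 1246000 − CHF 0 = CHF 1246000
  CHF 1246000 × 22% = CHF 274120

CHF 274120 > CHF 61535, so the parallel minimum levy is the binding amount.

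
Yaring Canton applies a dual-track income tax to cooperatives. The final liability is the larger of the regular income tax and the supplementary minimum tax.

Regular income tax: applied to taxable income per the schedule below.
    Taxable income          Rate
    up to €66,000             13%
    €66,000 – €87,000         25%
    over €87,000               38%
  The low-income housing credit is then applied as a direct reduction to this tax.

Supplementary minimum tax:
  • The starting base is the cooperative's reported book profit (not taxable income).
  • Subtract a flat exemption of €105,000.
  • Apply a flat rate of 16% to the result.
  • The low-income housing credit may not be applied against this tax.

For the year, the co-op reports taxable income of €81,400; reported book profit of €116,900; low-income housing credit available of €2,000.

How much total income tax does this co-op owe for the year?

€10,430

Regular income tax:
  €66,000 × 13% = €8,580
  €15,400 × 25% = €3,850
  → €12,430
  Less low-income housing credit €2,000 → €10,430

Supplementary minimum tax:
  Base (reported book profit): €116,900
  Less exemption €105,000 → base €11,900
  €11,900 × 16% = €1,904

€10,430 > €1,904, so the regular income tax governs.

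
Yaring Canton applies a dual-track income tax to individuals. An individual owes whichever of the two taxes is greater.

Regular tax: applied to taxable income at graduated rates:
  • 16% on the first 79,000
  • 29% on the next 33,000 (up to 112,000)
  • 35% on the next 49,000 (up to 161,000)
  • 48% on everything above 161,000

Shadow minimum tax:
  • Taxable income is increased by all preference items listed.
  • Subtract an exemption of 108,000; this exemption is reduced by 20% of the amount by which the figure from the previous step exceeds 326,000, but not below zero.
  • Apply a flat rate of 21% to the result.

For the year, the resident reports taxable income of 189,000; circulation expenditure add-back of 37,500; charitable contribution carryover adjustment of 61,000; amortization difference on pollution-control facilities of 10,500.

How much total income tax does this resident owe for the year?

52,800

Regular tax:
  79,000 × 16% = 12,640
  33,000 × 29% = 9,570
  49,000 × 35% = 17,150
  28,000 × 48% = 13,440
  → 52,800

Shadow minimum tax:
  Adjusted income: 189,000 + 37,500 + 61,000 + 10,500 = 298,000
  Exemption: 298,000 ≤ 326,000, so full 108,000 applies
  Base: 298,000 − 108,000 = 190,000
  190,000 × 21% = 39,900

52,800 > 39,900, so the regular tax governs.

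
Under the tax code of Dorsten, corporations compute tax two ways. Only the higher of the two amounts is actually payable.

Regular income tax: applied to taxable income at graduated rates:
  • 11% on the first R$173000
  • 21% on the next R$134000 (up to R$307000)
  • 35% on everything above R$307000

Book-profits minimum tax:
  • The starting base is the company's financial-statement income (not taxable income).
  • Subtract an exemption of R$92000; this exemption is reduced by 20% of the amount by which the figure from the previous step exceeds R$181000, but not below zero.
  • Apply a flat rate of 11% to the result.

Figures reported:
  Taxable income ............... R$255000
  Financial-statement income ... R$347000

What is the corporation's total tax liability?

R$36250

Book-profits minimum tax:
  Base (financial-statement income): R$347000
  Exemption: R$92000 − 20% × (R$347000 − R$181000) = R$92000 − R$33200 = R$58800
  Base: R$347000 − R$58800 = R$288200
  R$288200 × 11% = R$31702

Regular income tax:
  R$173000 × 11% = R$19030
  R$82000 × 21% = R$17220
  → R$36250

R$36250 > R$31702, so the regular income tax governs.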